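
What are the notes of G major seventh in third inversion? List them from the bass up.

The chord tones are G–B–D–F#. With the seventh (F#) lowest for third inversion: F#, G, B, D.

F#, G, B, D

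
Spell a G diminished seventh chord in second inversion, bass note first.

G diminished seventh is G–Bb–Db–Fb. Second inversion puts the fifth (Db) in the bass, with the remaining tones above: Db, Fb, G, Bb.

Db, Fb, G, Bb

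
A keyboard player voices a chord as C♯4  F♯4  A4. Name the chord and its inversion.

F# minor, second inversion

Reducing to letter names: C#, F#, A. These stack in thirds as F#–A–C# — an F# minor triad.
The lowest note is C#, the fifth of the chord, so this is second inversion (figured bass 6/4).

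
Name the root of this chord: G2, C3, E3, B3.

C

G, C, E, B are the tones of a C major seventh chord (C–E–G–B), making C the root.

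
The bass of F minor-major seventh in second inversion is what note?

The fifth of F minor-major seventh (F–Ab–C–E) is C; that is the bass in second inversion.

C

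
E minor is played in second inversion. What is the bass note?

The fifth of E minor (E–G–B) is B; that is the bass in second inversion.

B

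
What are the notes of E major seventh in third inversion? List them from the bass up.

E major seventh is E–G#–B–D#. Third inversion puts the seventh (D#) in the bass, with the remaining tones above: D#, E, G#, B.

D#, E, G#, B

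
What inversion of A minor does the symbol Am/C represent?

Am/C means A minor with C in the bass. C is the third of A minor (A–C–E), so this is first inversion.

first inversion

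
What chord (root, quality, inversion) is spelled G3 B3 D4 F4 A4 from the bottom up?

The pitch classes G, B, D, F, A arrange in thirds as G–B–D–F–A: a G dominant ninth chord.
With the root (G) in the bass, the chord is in root position.

G dominant ninth, root position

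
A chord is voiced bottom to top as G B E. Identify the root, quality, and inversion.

E minor, first inversion

Reducing to letter names: G, B, E. These stack in thirds as E–G–B — an E minor triad.
The lowest note is G, the third of the chord, so this is first inversion (figured bass 6).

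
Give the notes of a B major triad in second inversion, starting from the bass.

F#, B, D#

The chord tones are B–D#–F#. With the fifth (F#) lowest for second inversion: F#, B, D#.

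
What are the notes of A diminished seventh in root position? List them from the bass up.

A, C, Eb, Gb

Spelling A diminished seventh: A–C–Eb–Gb. In root position the root is bass, giving A, C, Eb, Gb from the bottom.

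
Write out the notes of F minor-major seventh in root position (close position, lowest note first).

F, Ab, C, E

The chord tones are F–Ab–C–E. With the root (F) lowest for root position: F, Ab, C, E.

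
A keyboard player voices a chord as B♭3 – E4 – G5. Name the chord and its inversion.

The distinct note names are Bb, E, G. Stacked in thirds they read E–G–Bb, which is a diminished triad on E.
Bb is the fifth of E diminished; fifth in the bass means second inversion (figured bass 6/4).

E diminished, second inversion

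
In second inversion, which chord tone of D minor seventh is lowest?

D minor seventh is D–F–A–C. Second inversion places the fifth in the bass: A.

A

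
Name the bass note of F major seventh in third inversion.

In third inversion the seventh is lowest. For F major seventh (F–A–C–E) that is E.

E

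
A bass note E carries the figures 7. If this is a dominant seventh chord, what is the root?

The figures 7 mean the root of the chord is in the bass. If E is the root of a dominant seventh chord, the root is E (chord tones E–G#–B–D).

E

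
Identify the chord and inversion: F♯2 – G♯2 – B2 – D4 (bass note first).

G# half-diminished seventh, third inversion

Reducing to letter names: F#, G#, B, D. These stack in thirds as G#–B–D–F# — a G# half-diminished seventh chord.
With the seventh (F#) in the bass, the chord is in third inversion (figured bass 4/2).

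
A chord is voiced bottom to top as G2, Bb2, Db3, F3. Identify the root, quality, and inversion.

G half-diminished seventh, root position

The pitch classes G, Bb, Db, F arrange in thirds as G–Bb–Db–F: a G half-diminished seventh chord.
The lowest note is G, the root of the chord, so this is root position (figured bass 7).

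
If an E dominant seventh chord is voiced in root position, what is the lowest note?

E

In root position the root is lowest. For E dominant seventh (E–G#–B–D) that is E.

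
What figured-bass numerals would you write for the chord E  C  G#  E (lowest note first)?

The notes E, C, G# stack in thirds as C–E–G# — a C augmented triad. The bass E is the third, so this is first inversion: figured 6.

6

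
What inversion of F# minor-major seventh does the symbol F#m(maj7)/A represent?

F#m(maj7)/A means F# minor-major seventh with A in the bass. A is the third of F# minor-major seventh (F#–A–C#–E#), so this is first inversion.

first inversion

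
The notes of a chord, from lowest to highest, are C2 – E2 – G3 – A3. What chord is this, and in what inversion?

The distinct note names are C, E, G, A. Stacked in thirds they read A–C–E–G, which is a minor seventh chord on A.
The lowest note is C, the third of the chord, so this is first inversion (figured bass 6/5).

A minor seventh, first inversion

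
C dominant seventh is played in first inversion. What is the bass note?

In first inversion the third is lowest. For C dominant seventh (C–E–G–Bb) that is E.

E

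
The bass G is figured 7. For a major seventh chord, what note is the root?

G

The figures 7 mean the root of the chord is in the bass. If G is the root of a major seventh chord, the root is G (chord tones G–B–D–F#).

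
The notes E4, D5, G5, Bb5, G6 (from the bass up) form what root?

E

E, D, G, Bb are the tones of an E half-diminished seventh chord (E–G–Bb–D), making E the root.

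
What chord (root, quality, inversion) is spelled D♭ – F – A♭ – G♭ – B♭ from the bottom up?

The pitch classes Db, F, Ab, Gb, Bb arrange in thirds as Gb–Bb–Db–F–Ab: a Gb major ninth chord.
The lowest note is Db, the fifth of the chord, so this is second inversion.

Gb major ninth, second inversion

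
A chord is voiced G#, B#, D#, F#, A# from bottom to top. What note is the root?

The distinct letter names are G#, B#, D#, F#, A#. Arranged as a stack of thirds they read G#–B#–D#–F#–A#, so G# is the root (a G# dominant ninth chord).

G#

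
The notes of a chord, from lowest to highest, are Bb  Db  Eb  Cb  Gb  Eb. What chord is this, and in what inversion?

The pitch classes Bb, Db, Eb, Cb, Gb arrange in thirds as Cb–Eb–Gb–Bb–Db: a Cb major ninth chord.
Bb is the seventh of Cb major ninth; seventh in the bass means third inversion.

Cb major ninth, third inversion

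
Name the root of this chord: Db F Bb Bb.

Bb

The distinct letter names are Db, F, Bb. Arranged as a stack of thirds they read Bb–Db–F, so Bb is the root (a Bb minor triad).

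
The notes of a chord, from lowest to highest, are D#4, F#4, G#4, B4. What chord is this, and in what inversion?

The distinct note names are D#, F#, G#, B. Stacked in thirds they read G#–B–D#–F#, which is a minor seventh chord on G#.
D# is the fifth of G# minor seventh; fifth in the bass means second inversion (figured bass 4/3).

G# minor seventh, second inversion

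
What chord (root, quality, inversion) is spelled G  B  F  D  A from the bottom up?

G dominant ninth, root position

Reducing to letter names: G, B, F, D, A. These stack in thirds as G–B–D–F–A — a G dominant ninth chord.
G is the root of G dominant ninth; root in the bass means root position.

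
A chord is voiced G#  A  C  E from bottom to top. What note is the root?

A

Reordering G#, A, C, E into stacked thirds gives A–C–E–G#; the bottom of that stack, A, is the root.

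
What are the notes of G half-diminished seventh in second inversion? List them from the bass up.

Spelling G half-diminished seventh: G–Bb–Db–F. In second inversion the fifth is bass, giving Db, F, G, Bb from the bottom.

Db, F, G, Bb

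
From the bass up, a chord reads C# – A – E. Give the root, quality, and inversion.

A major, first inversion

The pitch classes C#, A, E arrange in thirds as A–C#–E: an A major triad.
The lowest note is C#, the third of the chord, so this is first inversion (figured bass 6).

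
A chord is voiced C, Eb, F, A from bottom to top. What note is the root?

C, Eb, F, A are the tones of an F dominant seventh chord (F–A–C–Eb), making F the root.

F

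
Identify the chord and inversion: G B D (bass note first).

G major, root position

The distinct note names are G, B, D. Stacked in thirds they read G–B–D, which is a major triad on G.
The lowest note is G, the root of the chord, so this is root position (figured bass 5/3).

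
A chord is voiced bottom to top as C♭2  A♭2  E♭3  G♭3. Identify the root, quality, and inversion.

The pitch classes Cb, Ab, Eb, Gb arrange in thirds as Ab–Cb–Eb–Gb: an Ab minor seventh chord.
The lowest note is Cb, the third of the chord, so this is first inversion (figured bass 6/5).

Ab minor seventh, first inversion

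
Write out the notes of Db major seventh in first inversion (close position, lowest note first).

F, Ab, C, Db

Db major seventh is Db–F–Ab–C. First inversion puts the third (F) in the bass, with the remaining tones above: F, Ab, C, Db.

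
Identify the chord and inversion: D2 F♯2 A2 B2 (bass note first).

Reducing to letter names: D, F#, A, B. These stack in thirds as B–D–F#–A — a B minor seventh chord.
The lowest note is D, the third of the chord, so this is first inversion (figured bass 6/5).

B minor seventh, first inversion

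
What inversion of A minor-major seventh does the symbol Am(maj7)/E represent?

Am(maj7)/E means A minor-major seventh with E in the bass. E is the fifth of A minor-major seventh (A–C–E–G#), so this is second inversion.

second inversion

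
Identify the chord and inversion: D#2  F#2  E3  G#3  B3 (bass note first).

The pitch classes D#, F#, E, G#, B arrange in thirds as E–G#–B–D#–F#: an E major ninth chord.
D# is the seventh of E major ninth; seventh in the bass means third inversion.

E major ninth, third inversion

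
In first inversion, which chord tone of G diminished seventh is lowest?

The third of G diminished seventh (G–Bb–Db–Fb) is Bb; that is the bass in first inversion.

Bb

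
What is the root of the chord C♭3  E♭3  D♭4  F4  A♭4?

Reordering Cb, Eb, Db, F, Ab into stacked thirds gives Db–F–Ab–Cb–Eb; the bottom of that stack, Db, is the root.

Db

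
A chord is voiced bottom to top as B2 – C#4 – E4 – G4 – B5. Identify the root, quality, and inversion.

The pitch classes B, C#, E, G arrange in thirds as C#–E–G–B: a C# half-diminished seventh chord.
B is the seventh of C# half-diminished seventh; seventh in the bass means third inversion (figured bass 4/2).

C# half-diminished seventh, third inversion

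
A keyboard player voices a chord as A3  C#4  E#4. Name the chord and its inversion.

A augmented, root position

The distinct note names are A, C#, E#. Stacked in thirds they read A–C#–E#, which is an augmented triad on A.
The lowest note is A, the root of the chord, so this is root position (figured bass 5/3).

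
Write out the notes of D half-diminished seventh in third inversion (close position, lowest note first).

C, D, F, Ab

The chord tones are D–F–Ab–C. With the seventh (C) lowest for third inversion: C, D, F, Ab.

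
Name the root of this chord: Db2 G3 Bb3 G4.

Reordering Db, G, Bb into stacked thirds gives G–Bb–Db; the bottom of that stack, G, is the root.

G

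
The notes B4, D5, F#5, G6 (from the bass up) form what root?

G

Reordering B, D, F#, G into stacked thirds gives G–B–D–F#; the bottom of that stack, G, is the root.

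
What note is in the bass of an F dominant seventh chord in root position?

F dominant seventh is F–A–C–Eb. Root position places the root in the bass: F.

F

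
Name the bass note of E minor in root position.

E

The root of E minor (E–G–B) is E; that is the bass in root position.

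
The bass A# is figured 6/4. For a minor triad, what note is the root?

The figures 6/4 mean the fifth of the chord is in the bass. If A# is the fifth of a minor triad, the root is D# (chord tones D#–F#–A#).

D#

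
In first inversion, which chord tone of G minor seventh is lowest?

Bb

G minor seventh is G–Bb–D–F. First inversion places the third in the bass: Bb.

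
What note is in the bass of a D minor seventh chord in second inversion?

A

D minor seventh is D–F–A–C. Second inversion places the fifth in the bass: A.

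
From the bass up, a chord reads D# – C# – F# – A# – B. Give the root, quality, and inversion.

The pitch classes D#, C#, F#, A#, B arrange in thirds as B–D#–F#–A#–C#: a B major ninth chord.
D# is the third of B major ninth; third in the bass means first inversion.

B major ninth, first inversion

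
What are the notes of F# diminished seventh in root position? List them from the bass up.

F#, A, C, Eb

F# diminished seventh is F#–A–C–Eb. Root position puts the root (F#) in the bass, with the remaining tones above: F#, A, C, Eb.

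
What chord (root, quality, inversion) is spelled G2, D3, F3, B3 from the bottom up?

The pitch classes G, D, F, B arrange in thirds as G–B–D–F: a G dominant seventh chord.
G is the root of G dominant seventh; root in the bass means root position (figured bass 7).

G dominant seventh, root position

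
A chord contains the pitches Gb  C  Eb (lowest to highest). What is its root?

The distinct letter names are Gb, C, Eb. Arranged as a stack of thirds they read C–Eb–Gb, so C is the root (a C diminished triad).

C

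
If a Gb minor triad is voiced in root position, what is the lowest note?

In root position the root is lowest. For Gb minor (Gb–Bbb–Db) that is Gb.

Gb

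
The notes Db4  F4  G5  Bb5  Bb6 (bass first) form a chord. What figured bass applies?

The notes Db, F, G, Bb stack in thirds as G–Bb–Db–F — a G half-diminished seventh chord. The bass Db is the fifth, so this is second inversion: figured 4/3.

4/3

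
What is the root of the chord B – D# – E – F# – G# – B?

E

The distinct letter names are B, D#, E, F#, G#. Arranged as a stack of thirds they read E–G#–B–D#–F#, so E is the root (an E major ninth chord).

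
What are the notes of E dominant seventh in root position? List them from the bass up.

Spelling E dominant seventh: E–G#–B–D. In root position the root is bass, giving E, G#, B, D from the bottom.

E, G#, B, D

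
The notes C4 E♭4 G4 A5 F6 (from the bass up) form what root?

C, Eb, G, A, F are the tones of an F dominant ninth chord (F–A–C–Eb–G), making F the root.

F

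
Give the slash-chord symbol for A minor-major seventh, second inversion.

Am(maj7)/E

Second inversion of A minor-major seventh has the fifth (E) in the bass. As a slash chord: Am(maj7)/E.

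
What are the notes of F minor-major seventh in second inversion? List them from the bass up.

The chord tones are F–Ab–C–E. With the fifth (C) lowest for second inversion: C, E, F, Ab.

C, E, F, Ab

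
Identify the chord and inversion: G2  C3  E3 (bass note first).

The distinct note names are G, C, E. Stacked in thirds they read C–E–G, which is a major triad on C.
With the fifth (G) in the bass, the chord is in second inversion (figured bass 6/4).

C major, second inversion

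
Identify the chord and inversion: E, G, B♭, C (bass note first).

C dominant seventh, first inversion

The distinct note names are E, G, Bb, C. Stacked in thirds they read C–E–G–Bb, which is a dominant seventh chord on C.
The lowest note is E, the third of the chord, so this is first inversion (figured bass 6/5).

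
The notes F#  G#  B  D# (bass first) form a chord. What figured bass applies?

The notes F#, G#, B, D# stack in thirds as G#–B–D#–F# — a G# minor seventh chord. The bass F# is the seventh, so this is third inversion: figured 4/2.

4/2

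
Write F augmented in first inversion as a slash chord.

Faug/A

First inversion of F augmented has the third (A) in the bass. As a slash chord: Faug/A.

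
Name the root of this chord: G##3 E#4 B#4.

E#

Reordering G##, E#, B# into stacked thirds gives E#–G##–B#; the bottom of that stack, E#, is the root.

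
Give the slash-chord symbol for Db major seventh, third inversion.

Dbmaj7/C

Third inversion of Db major seventh has the seventh (C) in the bass. As a slash chord: Dbmaj7/C.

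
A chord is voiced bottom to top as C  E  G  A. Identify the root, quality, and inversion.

The distinct note names are C, E, G, A. Stacked in thirds they read A–C–E–G, which is a minor seventh chord on A.
C is the third of A minor seventh; third in the bass means first inversion (figured bass 6/5).

A minor seventh, first inversion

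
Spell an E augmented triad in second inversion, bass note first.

Spelling E augmented: E–G#–B#. In second inversion the fifth is bass, giving B#, E, G# from the bottom.

B#, E, G#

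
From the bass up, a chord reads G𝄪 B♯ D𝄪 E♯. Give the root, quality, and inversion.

E# major seventh, first inversion

Reducing to letter names: G##, B#, D##, E#. These stack in thirds as E#–G##–B#–D## — an E# major seventh chord.
With the third (G##) in the bass, the chord is in first inversion (figured bass 6/5).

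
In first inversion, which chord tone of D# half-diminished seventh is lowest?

The third of D# half-diminished seventh (D#–F#–A–C#) is F#; that is the bass in first inversion.

F#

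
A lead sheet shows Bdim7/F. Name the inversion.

Bdim7/F means B diminished seventh with F in the bass. F is the fifth of B diminished seventh (B–D–F–Ab), so this is second inversion.

second inversion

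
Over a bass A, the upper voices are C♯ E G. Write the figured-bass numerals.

7

The notes A, C#, E, G stack in thirds as A–C#–E–G — an A dominant seventh chord. The bass A is the root, so this is root position: figured 7.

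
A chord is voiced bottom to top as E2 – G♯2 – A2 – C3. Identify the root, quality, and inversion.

A minor-major seventh, second inversion

The pitch classes E, G#, A, C arrange in thirds as A–C–E–G#: an A minor-major seventh chord.
The lowest note is E, the fifth of the chord, so this is second inversion (figured bass 4/3).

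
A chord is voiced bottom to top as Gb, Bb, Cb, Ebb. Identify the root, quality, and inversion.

The pitch classes Gb, Bb, Cb, Ebb arrange in thirds as Cb–Ebb–Gb–Bb: a Cb minor-major seventh chord.
With the fifth (Gb) in the bass, the chord is in second inversion (figured bass 4/3).

Cb minor-major seventh, second inversion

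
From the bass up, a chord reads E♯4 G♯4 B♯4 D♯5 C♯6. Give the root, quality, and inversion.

The pitch classes E#, G#, B#, D#, C# arrange in thirds as C#–E#–G#–B#–D#: a C# major ninth chord.
The lowest note is E#, the third of the chord, so this is first inversion.

C# major ninth, first inversion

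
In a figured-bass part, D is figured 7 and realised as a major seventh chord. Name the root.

The figures 7 mean the root of the chord is in the bass. If D is the root of a major seventh chord, the root is D (chord tones D–F#–A–C#).

D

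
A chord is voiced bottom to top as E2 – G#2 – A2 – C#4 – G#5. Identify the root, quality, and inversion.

A major seventh, second inversion

The distinct note names are E, G#, A, C#. Stacked in thirds they read A–C#–E–G#, which is a major seventh chord on A.
With the fifth (E) in the bass, the chord is in second inversion (figured bass 4/3).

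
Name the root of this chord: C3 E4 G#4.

C

C, E, G# are the tones of a C augmented triad (C–E–G#), making C the root.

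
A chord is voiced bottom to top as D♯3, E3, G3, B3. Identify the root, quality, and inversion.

The pitch classes D#, E, G, B arrange in thirds as E–G–B–D#: an E minor-major seventh chord.
D# is the seventh of E minor-major seventh; seventh in the bass means third inversion (figured bass 4/2).

E minor-major seventh, third inversion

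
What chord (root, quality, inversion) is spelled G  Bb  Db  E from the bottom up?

The distinct note names are G, Bb, Db, E. Stacked in thirds they read E–G–Bb–Db, which is a diminished seventh chord on E.
With the third (G) in the bass, the chord is in first inversion (figured bass 6/5).

E diminished seventh, first inversion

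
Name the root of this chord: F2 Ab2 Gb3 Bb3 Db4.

Gb

Reordering F, Ab, Gb, Bb, Db into stacked thirds gives Gb–Bb–Db–F–Ab; the bottom of that stack, Gb, is the root.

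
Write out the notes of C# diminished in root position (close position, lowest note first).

The chord tones are C#–E–G. With the root (C#) lowest for root position: C#, E, G.

C#, E, G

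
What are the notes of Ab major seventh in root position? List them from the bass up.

Ab major seventh is Ab–C–Eb–G. Root position puts the root (Ab) in the bass, with the remaining tones above: Ab, C, Eb, G.

Ab, C, Eb, G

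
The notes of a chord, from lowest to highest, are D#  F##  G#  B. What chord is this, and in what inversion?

G# minor-major seventh, second inversion

The pitch classes D#, F##, G#, B arrange in thirds as G#–B–D#–F##: a G# minor-major seventh chord.
D# is the fifth of G# minor-major seventh; fifth in the bass means second inversion (figured bass 4/3).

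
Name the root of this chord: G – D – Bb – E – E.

G, D, Bb, E are the tones of an E half-diminished seventh chord (E–G–Bb–D), making E the root.

E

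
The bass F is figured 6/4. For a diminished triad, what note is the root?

B

The figures 6/4 mean the fifth of the chord is in the bass. If F is the fifth of a diminished triad, the root is B (chord tones B–D–F).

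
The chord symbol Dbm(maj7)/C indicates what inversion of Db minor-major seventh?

Dbm(maj7)/C means Db minor-major seventh with C in the bass. C is the seventh of Db minor-major seventh (Db–Fb–Ab–C), so this is third inversion.

third inversion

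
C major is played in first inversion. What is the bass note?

E

The third of C major (C–E–G) is E; that is the bass in first inversion.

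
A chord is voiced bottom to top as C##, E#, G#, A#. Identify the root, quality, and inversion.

Reducing to letter names: C##, E#, G#, A#. These stack in thirds as A#–C##–E#–G# — an A# dominant seventh chord.
C## is the third of A# dominant seventh; third in the bass means first inversion (figured bass 6/5).

A# dominant seventh, first inversion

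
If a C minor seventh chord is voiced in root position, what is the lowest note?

In root position the root is lowest. For C minor seventh (C–Eb–G–Bb) that is C.

C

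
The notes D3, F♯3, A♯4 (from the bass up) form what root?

D

D, F#, A# are the tones of a D augmented triad (D–F#–A#), making D the root.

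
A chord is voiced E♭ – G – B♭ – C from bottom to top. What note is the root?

C

Reordering Eb, G, Bb, C into stacked thirds gives C–Eb–G–Bb; the bottom of that stack, C, is the root.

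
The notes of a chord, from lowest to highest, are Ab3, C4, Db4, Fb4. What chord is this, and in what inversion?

Db minor-major seventh, second inversion

The distinct note names are Ab, C, Db, Fb. Stacked in thirds they read Db–Fb–Ab–C, which is a minor-major seventh chord on Db.
The lowest note is Ab, the fifth of the chord, so this is second inversion (figured bass 4/3).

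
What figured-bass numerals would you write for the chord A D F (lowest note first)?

The notes A, D, F stack in thirds as D–F–A — a D minor triad. The bass A is the fifth, so this is second inversion: figured 6/4.

6/4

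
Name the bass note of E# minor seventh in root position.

The root of E# minor seventh (E#–G#–B#–D#) is E#; that is the bass in root position.

E#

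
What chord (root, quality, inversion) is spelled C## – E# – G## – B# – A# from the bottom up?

Reducing to letter names: C##, E#, G##, B#, A#. These stack in thirds as A#–C##–E#–G##–B# — an A# major ninth chord.
C## is the third of A# major ninth; third in the bass means first inversion.

A# major ninth, first inversion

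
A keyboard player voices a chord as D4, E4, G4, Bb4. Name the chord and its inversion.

The distinct note names are D, E, G, Bb. Stacked in thirds they read E–G–Bb–D, which is a half-diminished seventh chord on E.
With the seventh (D) in the bass, the chord is in third inversion (figured bass 4/2).

E half-diminished seventh, third inversion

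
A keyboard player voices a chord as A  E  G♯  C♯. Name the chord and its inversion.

A major seventh, root position

Reducing to letter names: A, E, G#, C#. These stack in thirds as A–C#–E–G# — an A major seventh chord.
The lowest note is A, the root of the chord, so this is root position (figured bass 7).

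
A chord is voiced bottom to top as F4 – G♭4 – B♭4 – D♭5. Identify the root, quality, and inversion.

The distinct note names are F, Gb, Bb, Db. Stacked in thirds they read Gb–Bb–Db–F, which is a major seventh chord on Gb.
The lowest note is F, the seventh of the chord, so this is third inversion (figured bass 4/2).

Gb major seventh, third inversion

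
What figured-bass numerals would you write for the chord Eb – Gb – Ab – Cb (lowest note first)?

The notes Eb, Gb, Ab, Cb stack in thirds as Ab–Cb–Eb–Gb — an Ab minor seventh chord. The bass Eb is the fifth, so this is second inversion: figured 4/3.

4/3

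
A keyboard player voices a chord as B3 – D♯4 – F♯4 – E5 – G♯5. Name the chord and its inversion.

E major ninth, second inversion

The pitch classes B, D#, F#, E, G# arrange in thirds as E–G#–B–D#–F#: an E major ninth chord.
The lowest note is B, the fifth of the chord, so this is second inversion.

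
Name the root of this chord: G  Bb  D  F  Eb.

Reordering G, Bb, D, F, Eb into stacked thirds gives Eb–G–Bb–D–F; the bottom of that stack, Eb, is the root.

Eb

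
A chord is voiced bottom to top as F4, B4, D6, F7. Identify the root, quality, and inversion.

The distinct note names are F, B, D. Stacked in thirds they read B–D–F, which is a diminished triad on B.
The lowest note is F, the fifth of the chord, so this is second inversion (figured bass 6/4).

B diminished, second inversion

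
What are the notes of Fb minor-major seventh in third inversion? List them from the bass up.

Eb, Fb, Abb, Cb

Fb minor-major seventh is Fb–Abb–Cb–Eb. Third inversion puts the seventh (Eb) in the bass, with the remaining tones above: Eb, Fb, Abb, Cb.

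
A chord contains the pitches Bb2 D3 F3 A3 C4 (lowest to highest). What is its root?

Bb

The distinct letter names are Bb, D, F, A, C. Arranged as a stack of thirds they read Bb–D–F–A–C, so Bb is the root (a Bb major ninth chord).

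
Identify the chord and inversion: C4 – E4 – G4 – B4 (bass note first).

Reducing to letter names: C, E, G, B. These stack in thirds as C–E–G–B — a C major seventh chord.
C is the root of C major seventh; root in the bass means root position (figured bass 7).

C major seventh, root position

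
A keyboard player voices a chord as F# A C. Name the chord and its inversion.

Reducing to letter names: F#, A, C. These stack in thirds as F#–A–C — an F# diminished triad.
The lowest note is F#, the root of the chord, so this is root position (figured bass 5/3).

F# diminished, root position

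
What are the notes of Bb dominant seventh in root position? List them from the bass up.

Spelling Bb dominant seventh: Bb–D–F–Ab. In root position the root is bass, giving Bb, D, F, Ab from the bottom.

Bb, D, F, Ab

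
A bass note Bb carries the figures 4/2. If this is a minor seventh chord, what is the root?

C

The figures 4/2 mean the seventh of the chord is in the bass. If Bb is the seventh of a minor seventh chord, the root is C (chord tones C–Eb–G–Bb).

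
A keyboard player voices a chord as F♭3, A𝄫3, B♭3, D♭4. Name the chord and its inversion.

Bb diminished seventh, second inversion

The distinct note names are Fb, Abb, Bb, Db. Stacked in thirds they read Bb–Db–Fb–Abb, which is a diminished seventh chord on Bb.
The lowest note is Fb, the fifth of the chord, so this is second inversion (figured bass 4/3).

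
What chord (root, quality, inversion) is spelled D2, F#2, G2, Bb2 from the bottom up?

The pitch classes D, F#, G, Bb arrange in thirds as G–Bb–D–F#: a G minor-major seventh chord.
D is the fifth of G minor-major seventh; fifth in the bass means second inversion (figured bass 4/3).

G minor-major seventh, second inversion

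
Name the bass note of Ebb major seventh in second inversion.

In second inversion the fifth is lowest. For Ebb major seventh (Ebb–Gb–Bbb–Db) that is Bbb.

Bbb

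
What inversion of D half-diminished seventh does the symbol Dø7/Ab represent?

Dø7/Ab means D half-diminished seventh with Ab in the bass. Ab is the fifth of D half-diminished seventh (D–F–Ab–C), so this is second inversion.

second inversion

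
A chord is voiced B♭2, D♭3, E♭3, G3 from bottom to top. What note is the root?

Eb

The distinct letter names are Bb, Db, Eb, G. Arranged as a stack of thirds they read Eb–G–Bb–Db, so Eb is the root (an Eb dominant seventh chord).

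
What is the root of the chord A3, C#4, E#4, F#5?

A, C#, E#, F# are the tones of an F# minor-major seventh chord (F#–A–C#–E#), making F# the root.

F#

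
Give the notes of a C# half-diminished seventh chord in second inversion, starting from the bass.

G, B, C#, E

Spelling C# half-diminished seventh: C#–E–G–B. In second inversion the fifth is bass, giving G, B, C#, E from the bottom.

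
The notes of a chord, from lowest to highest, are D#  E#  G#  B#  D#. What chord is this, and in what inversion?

Reducing to letter names: D#, E#, G#, B#. These stack in thirds as E#–G#–B#–D# — an E# minor seventh chord.
D# is the seventh of E# minor seventh; seventh in the bass means third inversion (figured bass 4/2).

E# minor seventh, third inversion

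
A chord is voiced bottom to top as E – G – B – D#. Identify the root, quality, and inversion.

E minor-major seventh, root position

The pitch classes E, G, B, D# arrange in thirds as E–G–B–D#: an E minor-major seventh chord.
E is the root of E minor-major seventh; root in the bass means root position (figured bass 7).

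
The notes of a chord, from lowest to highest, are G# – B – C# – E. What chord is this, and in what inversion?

C# minor seventh, second inversion

The distinct note names are G#, B, C#, E. Stacked in thirds they read C#–E–G#–B, which is a minor seventh chord on C#.
G# is the fifth of C# minor seventh; fifth in the bass means second inversion (figured bass 4/3).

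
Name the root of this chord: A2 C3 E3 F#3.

F#

The distinct letter names are A, C, E, F#. Arranged as a stack of thirds they read F#–A–C–E, so F# is the root (an F# half-diminished seventh chord).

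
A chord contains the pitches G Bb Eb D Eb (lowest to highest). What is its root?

Eb

Reordering G, Bb, Eb, D into stacked thirds gives Eb–G–Bb–D; the bottom of that stack, Eb, is the root.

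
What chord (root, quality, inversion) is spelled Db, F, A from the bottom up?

Db augmented, root position

The distinct note names are Db, F, A. Stacked in thirds they read Db–F–A, which is an augmented triad on Db.
Db is the root of Db augmented; root in the bass means root position (figured bass 5/3).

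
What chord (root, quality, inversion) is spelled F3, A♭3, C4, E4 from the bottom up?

F minor-major seventh, root position

The distinct note names are F, Ab, C, E. Stacked in thirds they read F–Ab–C–E, which is a minor-major seventh chord on F.
With the root (F) in the bass, the chord is in root position (figured bass 7).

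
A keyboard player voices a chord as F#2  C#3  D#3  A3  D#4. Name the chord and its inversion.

D# half-diminished seventh, first inversion

The pitch classes F#, C#, D#, A arrange in thirds as D#–F#–A–C#: a D# half-diminished seventh chord.
With the third (F#) in the bass, the chord is in first inversion (figured bass 6/5).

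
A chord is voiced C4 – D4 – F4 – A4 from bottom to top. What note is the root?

Reordering C, D, F, A into stacked thirds gives D–F–A–C; the bottom of that stack, D, is the root.

D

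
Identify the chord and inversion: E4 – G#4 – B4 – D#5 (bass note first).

E major seventh, root position

Reducing to letter names: E, G#, B, D#. These stack in thirds as E–G#–B–D# — an E major seventh chord.
The lowest note is E, the root of the chord, so this is root position (figured bass 7).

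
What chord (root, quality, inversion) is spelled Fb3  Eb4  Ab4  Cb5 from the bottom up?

Fb major seventh, root position

Reducing to letter names: Fb, Eb, Ab, Cb. These stack in thirds as Fb–Ab–Cb–Eb — an Fb major seventh chord.
Fb is the root of Fb major seventh; root in the bass means root position (figured bass 7).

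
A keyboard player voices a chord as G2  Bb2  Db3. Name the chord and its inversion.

G diminished, root position

Reducing to letter names: G, Bb, Db. These stack in thirds as G–Bb–Db — a G diminished triad.
G is the root of G diminished; root in the bass means root position (figured bass 5/3).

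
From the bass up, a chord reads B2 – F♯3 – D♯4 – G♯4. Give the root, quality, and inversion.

The pitch classes B, F#, D#, G# arrange in thirds as G#–B–D#–F#: a G# minor seventh chord.
B is the third of G# minor seventh; third in the bass means first inversion (figured bass 6/5).

G# minor seventh, first inversion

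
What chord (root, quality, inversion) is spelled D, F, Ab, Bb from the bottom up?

Bb dominant seventh, first inversion

The pitch classes D, F, Ab, Bb arrange in thirds as Bb–D–F–Ab: a Bb dominant seventh chord.
The lowest note is D, the third of the chord, so this is first inversion (figured bass 6/5).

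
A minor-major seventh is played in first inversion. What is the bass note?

A minor-major seventh is A–C–E–G#. First inversion places the third in the bass: C.

C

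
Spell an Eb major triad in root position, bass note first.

Eb, G, Bb

Spelling Eb major: Eb–G–Bb. In root position the root is bass, giving Eb, G, Bb from the bottom.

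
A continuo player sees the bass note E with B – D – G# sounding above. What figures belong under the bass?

The notes E, B, D, G# stack in thirds as E–G#–B–D — an E dominant seventh chord. The bass E is the root, so this is root position: figured 7.

7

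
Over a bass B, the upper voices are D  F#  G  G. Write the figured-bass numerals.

6/5

The notes B, D, F#, G stack in thirds as G–B–D–F# — a G major seventh chord. The bass B is the third, so this is first inversion: figured 6/5.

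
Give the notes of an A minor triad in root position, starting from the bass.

Spelling A minor: A–C–E. In root position the root is bass, giving A, C, E from the bottom.

A, C, E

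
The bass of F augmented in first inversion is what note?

A

F augmented is F–A–C#. First inversion places the third in the bass: A.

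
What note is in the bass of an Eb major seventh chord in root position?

Eb major seventh is Eb–G–Bb–D. Root position places the root in the bass: Eb.

Eb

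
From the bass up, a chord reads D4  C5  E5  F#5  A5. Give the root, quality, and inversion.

D dominant ninth, root position

Reducing to letter names: D, C, E, F#, A. These stack in thirds as D–F#–A–C–E — a D dominant ninth chord.
D is the root of D dominant ninth; root in the bass means root position.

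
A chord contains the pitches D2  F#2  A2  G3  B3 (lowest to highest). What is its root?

G

The distinct letter names are D, F#, A, G, B. Arranged as a stack of thirds they read G–B–D–F#–A, so G is the root (a G major ninth chord).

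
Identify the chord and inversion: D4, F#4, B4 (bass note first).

B minor, first inversion

The pitch classes D, F#, B arrange in thirds as B–D–F#: a B minor triad.
With the third (D) in the bass, the chord is in first inversion (figured bass 6).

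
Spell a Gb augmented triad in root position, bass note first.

The chord tones are Gb–Bb–D. With the root (Gb) lowest for root position: Gb, Bb, D.

Gb, Bb, D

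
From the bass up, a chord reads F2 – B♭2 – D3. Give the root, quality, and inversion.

Reducing to letter names: F, Bb, D. These stack in thirds as Bb–D–F — a Bb major triad.
The lowest note is F, the fifth of the chord, so this is second inversion (figured bass 6/4).

Bb major, second inversion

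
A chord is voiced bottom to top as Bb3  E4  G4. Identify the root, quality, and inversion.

The pitch classes Bb, E, G arrange in thirds as E–G–Bb: an E diminished triad.
Bb is the fifth of E diminished; fifth in the bass means second inversion (figured bass 6/4).

E diminished, second inversion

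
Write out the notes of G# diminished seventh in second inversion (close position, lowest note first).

D, F, G#, B

G# diminished seventh is G#–B–D–F. Second inversion puts the fifth (D) in the bass, with the remaining tones above: D, F, G#, B.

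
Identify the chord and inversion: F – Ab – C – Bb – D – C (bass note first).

Bb dominant ninth, second inversion

The distinct note names are F, Ab, C, Bb, D. Stacked in thirds they read Bb–D–F–Ab–C, which is a dominant ninth chord on Bb.
The lowest note is F, the fifth of the chord, so this is second inversion.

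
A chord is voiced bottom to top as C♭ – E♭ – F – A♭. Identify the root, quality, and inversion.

F half-diminished seventh, second inversion

The distinct note names are Cb, Eb, F, Ab. Stacked in thirds they read F–Ab–Cb–Eb, which is a half-diminished seventh chord on F.
Cb is the fifth of F half-diminished seventh; fifth in the bass means second inversion (figured bass 4/3).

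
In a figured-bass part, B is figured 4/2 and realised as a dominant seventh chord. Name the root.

C#

The figures 4/2 mean the seventh of the chord is in the bass. If B is the seventh of a dominant seventh chord, the root is C# (chord tones C#–E#–G#–B).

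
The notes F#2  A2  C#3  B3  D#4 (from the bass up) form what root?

B

Reordering F#, A, C#, B, D# into stacked thirds gives B–D#–F#–A–C#; the bottom of that stack, B, is the root.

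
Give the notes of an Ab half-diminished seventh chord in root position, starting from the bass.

Spelling Ab half-diminished seventh: Ab–Cb–Ebb–Gb. In root position the root is bass, giving Ab, Cb, Ebb, Gb from the bottom.

Ab, Cb, Ebb, Gb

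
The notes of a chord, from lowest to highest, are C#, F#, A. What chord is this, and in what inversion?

F# minor, second inversion

Reducing to letter names: C#, F#, A. These stack in thirds as F#–A–C# — an F# minor triad.
The lowest note is C#, the fifth of the chord, so this is second inversion (figured bass 6/4).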